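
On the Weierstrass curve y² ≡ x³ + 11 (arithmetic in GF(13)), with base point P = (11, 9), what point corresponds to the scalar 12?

Repeated addition: build up to 12P.
2P: tangent at (11, 9): λ = (3·11² + 0)/(2·9) ≡ 12/5. 5⁻¹ ≡ 8 (mod 13) since 5·8 = 40 ≡ 1, so λ ≡ 12·8 ≡ 5.
  x = λ² - 11 - 11 = 25 - 22 ≡ 3; y = λ·(11 - 3) - 9 ≡ 5. → (3, 5)
3P: (3, 5) + (11, 9). λ = (9 - 5)/(11 - 3) ≡ 4/8 mod 13. 8⁻¹ ≡ 5 (mod 13), so λ ≡ 7.
  x = λ² - 3 - 11 = 49 - 14 ≡ 9; y = λ·(3 - 9) - 5 ≡ 5. → (9, 5)
4P: (9, 5) + (11, 9). λ = (9 - 5)/(11 - 9) ≡ 4/2 mod 13. 2⁻¹ ≡ 7 (mod 13) since 2·7 = 14 ≡ 1, so λ ≡ 2.
  x = λ² - 9 - 11 = 4 - 20 ≡ 10; y = λ·(9 - 10) - 5 ≡ 6. → (10, 6)
5P: (10, 6) + (11, 9). λ = (9 - 6)/(11 - 10) ≡ 3/1 mod 13. 1⁻¹ ≡ 1 (mod 13), so λ ≡ 3.
  x = λ² - 10 - 11 = 9 - 21 ≡ 1; y = λ·(10 - 1) - 6 ≡ 8. → (1, 8)
6P: (1, 8) + (11, 9). λ = (9 - 8)/(11 - 1) ≡ 1/10 mod 13. 10⁻¹ ≡ 4 (mod 13) since 10·4 = 40 ≡ 1, so λ ≡ 4.
  x = λ² - 1 - 11 = 16 - 12 ≡ 4; y = λ·(1 - 4) - 8 ≡ 6. → (4, 6)
7P: (4, 6) + (11, 9). λ = (9 - 6)/(11 - 4) ≡ 3/7 mod 13. 7⁻¹ ≡ 2 (mod 13) since 7·2 = 14 ≡ 1, so λ ≡ 6.
  x = λ² - 4 - 11 = 36 - 15 ≡ 8; y = λ·(4 - 8) - 6 ≡ 9. → (8, 9)
8P: (8, 9) + (11, 9). λ = (9 - 9)/(11 - 8) ≡ 0/3 mod 13. 3⁻¹ ≡ 9 (mod 13) since 3·9 = 27 ≡ 1, so λ ≡ 0.
  x = λ² - 8 - 11 = 0 - 19 ≡ 7; y = λ·(8 - 7) - 9 ≡ 4. → (7, 4)
9P: (7, 4) + (11, 9). λ = (9 - 4)/(11 - 7) ≡ 5/4 mod 13. 4⁻¹ ≡ 10 (mod 13), so λ ≡ 11.
  x = λ² - 7 - 11 = 121 - 18 ≡ 12; y = λ·(7 - 12) - 4 ≡ 6. → (12, 6)
10P: (12, 6) + (11, 9). λ = (9 - 6)/(11 - 12) ≡ 3/12 mod 13. 12⁻¹ ≡ 12 (mod 13), so λ ≡ 10.
  x = λ² - 12 - 11 = 100 - 23 ≡ 12; y = λ·(12 - 12) - 6 ≡ 7. → (12, 7)
11P: (12, 7) + (11, 9). λ = (9 - 7)/(11 - 12) ≡ 2/12 mod 13. 12⁻¹ ≡ 12 (mod 13), so λ ≡ 11.
  x = λ² - 12 - 11 = 121 - 23 ≡ 7; y = λ·(12 - 7) - 7 ≡ 9. → (7, 9)
12P: (7, 9) + (11, 9). λ = (9 - 9)/(11 - 7) ≡ 0/4 mod 13. 4⁻¹ ≡ 10 (mod 13), so λ ≡ 0.
  x = λ² - 7 - 11 = 0 - 18 ≡ 8; y = λ·(7 - 8) - 9 ≡ 4. → (8, 4)

(8, 4)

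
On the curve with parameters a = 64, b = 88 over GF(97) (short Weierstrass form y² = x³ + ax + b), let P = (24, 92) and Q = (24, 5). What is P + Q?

O

The two points share x = 24 and their y-coordinates satisfy 92 + 5 ≡ 0 (mod 97), so they are inverses. Their sum is 𝒪.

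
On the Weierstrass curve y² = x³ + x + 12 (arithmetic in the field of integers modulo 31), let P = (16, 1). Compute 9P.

Repeated addition: build up to 9P.
2P: tangent at (16, 1): λ = (3·16² + 1)/(2·1) ≡ 25/2. 2⁻¹ ≡ 16 (mod 31) since 2·16 = 32 ≡ 1, so λ ≡ 25·16 ≡ 28.
  x = λ² - 16 - 16 = 784 - 32 ≡ 8; y = λ·(16 - 8) - 1 ≡ 6. → (8, 6)
3P: (8, 6) + (16, 1). λ = (1 - 6)/(16 - 8) ≡ 26/8 mod 31. 8⁻¹ ≡ 4 (mod 31) since 8·4 = 32 ≡ 1, so λ ≡ 11.
  x = λ² - 8 - 16 = 121 - 24 ≡ 4; y = λ·(8 - 4) - 6 ≡ 7. → (4, 7)
4P: (4, 7) + (16, 1). λ = (1 - 7)/(16 - 4) ≡ 25/12 mod 31. 12⁻¹ ≡ 13 (mod 31) since 12·13 = 156 ≡ 1, so λ ≡ 15.
  x = λ² - 4 - 16 = 225 - 20 ≡ 19; y = λ·(4 - 19) - 7 ≡ 16. → (19, 16)
5P: (19, 16) + (16, 1). λ = (1 - 16)/(16 - 19) ≡ 16/28 mod 31. 28⁻¹ ≡ 10 (mod 31), so λ ≡ 5.
  x = λ² - 19 - 16 = 25 - 35 ≡ 21; y = λ·(19 - 21) - 16 ≡ 5. → (21, 5)
6P: (21, 5) + (16, 1). λ = (1 - 5)/(16 - 21) ≡ 27/26 mod 31. 26⁻¹ ≡ 6 (mod 31), so λ ≡ 7.
  x = λ² - 21 - 16 = 49 - 37 ≡ 12; y = λ·(21 - 12) - 5 ≡ 27. → (12, 27)
7P: (12, 27) + (16, 1). λ = (1 - 27)/(16 - 12) ≡ 5/4 mod 31. 4⁻¹ ≡ 8 (mod 31), so λ ≡ 9.
  x = λ² - 12 - 16 = 81 - 28 ≡ 22; y = λ·(12 - 22) - 27 ≡ 7. → (22, 7)
8P: (22, 7) + (16, 1). λ = (1 - 7)/(16 - 22) ≡ 25/25 mod 31. 25⁻¹ ≡ 5 (mod 31) since 25·5 = 125 ≡ 1, so λ ≡ 1.
  x = λ² - 22 - 16 = 1 - 38 ≡ 25; y = λ·(22 - 25) - 7 ≡ 21. → (25, 21)
9P: (25, 21) + (16, 1). λ = (1 - 21)/(16 - 25) ≡ 11/22 mod 31. 22⁻¹ ≡ 24 (mod 31) since 22·24 = 528 ≡ 1, so λ ≡ 16.
  x = λ² - 25 - 16 = 256 - 41 ≡ 29; y = λ·(25 - 29) - 21 ≡ 8. → (29, 8)

(29, 8)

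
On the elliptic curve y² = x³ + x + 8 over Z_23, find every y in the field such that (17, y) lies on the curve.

x³ + 1x + 8 = 4938 ≡ 16 (mod 23).
Square roots of 16 mod 23: 4 and 19 (since 4² = 16 ≡ 16).

4, 19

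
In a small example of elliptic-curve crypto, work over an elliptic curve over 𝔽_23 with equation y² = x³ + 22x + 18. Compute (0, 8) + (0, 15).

The two points share x = 0 and their y-coordinates satisfy 8 + 15 ≡ 0 (mod 23), so they are inverses. Their sum is 𝒪.

O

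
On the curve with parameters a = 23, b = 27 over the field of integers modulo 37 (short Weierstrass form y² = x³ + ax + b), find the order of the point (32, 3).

2P: tangent at (32, 3): λ = (3·32² + 23)/(2·3) ≡ 24/6. 6⁻¹ ≡ 31 (mod 37), so λ ≡ 24·31 ≡ 4.
  x = λ² - 32 - 32 = 16 - 64 ≡ 26; y = λ·(32 - 26) - 3 ≡ 21. → (26, 21)
3P: (26, 21) + (32, 3). λ = (3 - 21)/(32 - 26) ≡ 19/6 mod 37. 6⁻¹ ≡ 31 (mod 37) since 6·31 = 186 ≡ 1, so λ ≡ 34.
  x = λ² - 26 - 32 = 1156 - 58 ≡ 25; y = λ·(26 - 25) - 21 ≡ 13. → (25, 13)
4P: (25, 13) + (32, 3). λ = (3 - 13)/(32 - 25) ≡ 27/7 mod 37. 7⁻¹ ≡ 16 (mod 37), so λ ≡ 25.
  x = λ² - 25 - 32 = 625 - 57 ≡ 13; y = λ·(25 - 13) - 13 ≡ 28. → (13, 28)
5P: (13, 28) + (32, 3). λ = (3 - 28)/(32 - 13) ≡ 12/19 mod 37. 19⁻¹ ≡ 2 (mod 37), so λ ≡ 24.
  x = λ² - 13 - 32 = 576 - 45 ≡ 13; y = λ·(13 - 13) - 28 ≡ 9. → (13, 9)
6P: (13, 9) + (32, 3). λ = (3 - 9)/(32 - 13) ≡ 31/19 mod 37. 19⁻¹ ≡ 2 (mod 37), so λ ≡ 25.
  x = λ² - 13 - 32 = 625 - 45 ≡ 25; y = λ·(13 - 25) - 9 ≡ 24. → (25, 24)
7P: (25, 24) + (32, 3). λ = (3 - 24)/(32 - 25) ≡ 16/7 mod 37. 7⁻¹ ≡ 16 (mod 37) since 7·16 = 112 ≡ 1, so λ ≡ 34.
  x = λ² - 25 - 32 = 1156 - 57 ≡ 26; y = λ·(25 - 26) - 24 ≡ 16. → (26, 16)
8P: (26, 16) + (32, 3). λ = (3 - 16)/(32 - 26) ≡ 24/6 mod 37. 6⁻¹ ≡ 31 (mod 37) since 6·31 = 186 ≡ 1, so λ ≡ 4.
  x = λ² - 26 - 32 = 16 - 58 ≡ 32; y = λ·(26 - 32) - 16 ≡ 34. → (32, 34)
9P: (32, 34) + (32, 3): same x and y₁ ≡ -y₂, so the sum is O.
9P = O, so the order is 9.

9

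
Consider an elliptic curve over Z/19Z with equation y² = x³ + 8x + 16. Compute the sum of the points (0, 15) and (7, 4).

(4, 13)

(0, 15) + (7, 4). λ = (4 - 15)/(7 - 0) ≡ 8/7 mod 19. 7⁻¹ ≡ 11 (mod 19) since 7·11 = 77 ≡ 1, so λ ≡ 12.
  x = λ² - 0 - 7 = 144 - 7 ≡ 4; y = λ·(0 - 4) - 15 ≡ 13. → (4, 13)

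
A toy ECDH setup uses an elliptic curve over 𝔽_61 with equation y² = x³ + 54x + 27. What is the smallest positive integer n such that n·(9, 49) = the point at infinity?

6

2P: tangent at (9, 49): λ = (3·9² + 54)/(2·49) ≡ 53/37. 37⁻¹ ≡ 33 (mod 61) since 37·33 = 1221 ≡ 1, so λ ≡ 53·33 ≡ 41.
  x = λ² - 9 - 9 = 1681 - 18 ≡ 16; y = λ·(9 - 16) - 49 ≡ 30. → (16, 30)
3P: (16, 30) + (9, 49). λ = (49 - 30)/(9 - 16) ≡ 19/54 mod 61. 54⁻¹ ≡ 26 (mod 61) since 54·26 = 1404 ≡ 1, so λ ≡ 6.
  x = λ² - 16 - 9 = 36 - 25 ≡ 11; y = λ·(16 - 11) - 30 ≡ 0. → (11, 0)
4P: (11, 0) + (9, 49). λ = (49 - 0)/(9 - 11) ≡ 49/59 mod 61. 59⁻¹ ≡ 30 (mod 61), so λ ≡ 6.
  x = λ² - 11 - 9 = 36 - 20 ≡ 16; y = λ·(11 - 16) - 0 ≡ 31. → (16, 31)
5P: (16, 31) + (9, 49). λ = (49 - 31)/(9 - 16) ≡ 18/54 mod 61. 54⁻¹ ≡ 26 (mod 61) since 54·26 = 1404 ≡ 1, so λ ≡ 41.
  x = λ² - 16 - 9 = 1681 - 25 ≡ 9; y = λ·(16 - 9) - 31 ≡ 12. → (9, 12)
6P: (9, 12) + (9, 49): same x and y₁ ≡ -y₂, so the sum is the point at infinity.
6P = the point at infinity, so the order is 6.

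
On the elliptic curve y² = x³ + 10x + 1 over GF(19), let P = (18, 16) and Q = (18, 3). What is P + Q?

O

The two points share x = 18 and their y-coordinates satisfy 16 + 3 ≡ 0 (mod 19), so they are inverses. Their sum is 𝒪.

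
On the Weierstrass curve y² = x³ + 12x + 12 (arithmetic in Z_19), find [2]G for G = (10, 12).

(16, 5)

tangent at (10, 12): λ = (3·10² + 12)/(2·12) ≡ 8/5. 5⁻¹ ≡ 4 (mod 19) since 5·4 = 20 ≡ 1, so λ ≡ 8·4 ≡ 13.
  x = λ² - 10 - 10 = 169 - 20 ≡ 16; y = λ·(10 - 16) - 12 ≡ 5. → (16, 5)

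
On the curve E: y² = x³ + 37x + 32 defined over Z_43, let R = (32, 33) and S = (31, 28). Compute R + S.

(32, 33) + (31, 28). λ = (28 - 33)/(31 - 32) ≡ 38/42 mod 43. 42⁻¹ ≡ 42 (mod 43), so λ ≡ 5.
  x = λ² - 32 - 31 = 25 - 63 ≡ 5; y = λ·(32 - 5) - 33 ≡ 16. → (5, 16)

(5, 16)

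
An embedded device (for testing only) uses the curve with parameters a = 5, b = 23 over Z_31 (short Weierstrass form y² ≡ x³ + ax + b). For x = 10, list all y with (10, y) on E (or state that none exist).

x³ + 5x + 23 = 1073 ≡ 19 (mod 31).
Square roots of 19 mod 31: 9 and 22 (since 9² = 81 ≡ 19).

9, 22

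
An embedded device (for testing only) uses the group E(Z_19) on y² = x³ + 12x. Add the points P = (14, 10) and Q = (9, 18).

(13, 15)

(14, 10) + (9, 18). λ = (18 - 10)/(9 - 14) ≡ 8/14 mod 19. 14⁻¹ ≡ 15 (mod 19), so λ ≡ 6.
  x = λ² - 14 - 9 = 36 - 23 ≡ 13; y = λ·(14 - 13) - 10 ≡ 15. → (13, 15)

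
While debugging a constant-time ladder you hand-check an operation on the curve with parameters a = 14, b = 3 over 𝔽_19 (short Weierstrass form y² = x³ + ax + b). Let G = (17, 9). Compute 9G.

(17, 10)

Repeated addition: build up to 9G.
2G: tangent at (17, 9): λ = (3·17² + 14)/(2·9) ≡ 7/18. 18⁻¹ ≡ 18 (mod 19), so λ ≡ 7·18 ≡ 12.
  x = λ² - 17 - 17 = 144 - 34 ≡ 15; y = λ·(17 - 15) - 9 ≡ 15. → (15, 15)
3G: (15, 15) + (17, 9). λ = (9 - 15)/(17 - 15) ≡ 13/2 mod 19. 2⁻¹ ≡ 10 (mod 19), so λ ≡ 16.
  x = λ² - 15 - 17 = 256 - 32 ≡ 15; y = λ·(15 - 15) - 15 ≡ 4. → (15, 4)
4G: (15, 4) + (17, 9). λ = (9 - 4)/(17 - 15) ≡ 5/2 mod 19. 2⁻¹ ≡ 10 (mod 19) since 2·10 = 20 ≡ 1, so λ ≡ 12.
  x = λ² - 15 - 17 = 144 - 32 ≡ 17; y = λ·(15 - 17) - 4 ≡ 10. → (17, 10)
5G: (17, 10) + (17, 9): same x and y₁ ≡ -y₂, so the sum is O.
6G: O + (17, 9) = (17, 9) (identity).
7G: tangent at (17, 9): λ = (3·17² + 14)/(2·9) ≡ 7/18. 18⁻¹ ≡ 18 (mod 19), so λ ≡ 7·18 ≡ 12.
  x = λ² - 17 - 17 = 144 - 34 ≡ 15; y = λ·(17 - 15) - 9 ≡ 15. → (15, 15)
8G: (15, 15) + (17, 9). λ = (9 - 15)/(17 - 15) ≡ 13/2 mod 19. 2⁻¹ ≡ 10 (mod 19) since 2·10 = 20 ≡ 1, so λ ≡ 16.
  x = λ² - 15 - 17 = 256 - 32 ≡ 15; y = λ·(15 - 15) - 15 ≡ 4. → (15, 4)
9G: (15, 4) + (17, 9). λ = (9 - 4)/(17 - 15) ≡ 5/2 mod 19. 2⁻¹ ≡ 10 (mod 19) since 2·10 = 20 ≡ 1, so λ ≡ 12.
  x = λ² - 15 - 17 = 144 - 32 ≡ 17; y = λ·(15 - 17) - 4 ≡ 10. → (17, 10)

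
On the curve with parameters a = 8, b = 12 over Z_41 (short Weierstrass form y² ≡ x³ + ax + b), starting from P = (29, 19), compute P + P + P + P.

Repeated addition: build up to 4P.
2P: tangent at (29, 19): λ = (3·29² + 8)/(2·19) ≡ 30/38. 38⁻¹ ≡ 27 (mod 41) since 38·27 = 1026 ≡ 1, so λ ≡ 30·27 ≡ 31.
  x = λ² - 29 - 29 = 961 - 58 ≡ 1; y = λ·(29 - 1) - 19 ≡ 29. → (1, 29)
3P: (1, 29) + (29, 19). λ = (19 - 29)/(29 - 1) ≡ 31/28 mod 41. 28⁻¹ ≡ 22 (mod 41), so λ ≡ 26.
  x = λ² - 1 - 29 = 676 - 30 ≡ 31; y = λ·(1 - 31) - 29 ≡ 11. → (31, 11)
4P: (31, 11) + (29, 19). λ = (19 - 11)/(29 - 31) ≡ 8/39 mod 41. 39⁻¹ ≡ 20 (mod 41) since 39·20 = 780 ≡ 1, so λ ≡ 37.
  x = λ² - 31 - 29 = 1369 - 60 ≡ 38; y = λ·(31 - 38) - 11 ≡ 17. → (38, 17)

(38, 17)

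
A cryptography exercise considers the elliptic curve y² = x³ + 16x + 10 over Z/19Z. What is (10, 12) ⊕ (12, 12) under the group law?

(10, 12) + (12, 12). λ = (12 - 12)/(12 - 10) ≡ 0/2 mod 19. 2⁻¹ ≡ 10 (mod 19) since 2·10 = 20 ≡ 1, so λ ≡ 0.
  x = λ² - 10 - 12 = 0 - 22 ≡ 16; y = λ·(10 - 16) - 12 ≡ 7. → (16, 7)

(16, 7)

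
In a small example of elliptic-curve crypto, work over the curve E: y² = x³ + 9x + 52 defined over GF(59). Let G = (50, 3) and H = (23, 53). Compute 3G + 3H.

First 3G:
Repeated addition: build up to 3G.
2G: tangent at (50, 3): λ = (3·50² + 9)/(2·3) ≡ 16/6. 6⁻¹ ≡ 10 (mod 59), so λ ≡ 16·10 ≡ 42.
  x = λ² - 50 - 50 = 1764 - 100 ≡ 12; y = λ·(50 - 12) - 3 ≡ 0. → (12, 0)
3G: (12, 0) + (50, 3). λ = (3 - 0)/(50 - 12) ≡ 3/38 mod 59. 38⁻¹ ≡ 14 (mod 59) since 38·14 = 532 ≡ 1, so λ ≡ 42.
  x = λ² - 12 - 50 = 1764 - 62 ≡ 50; y = λ·(12 - 50) - 0 ≡ 56. → (50, 56)
3G = (50, 56).
Next 3H:
Repeated addition: build up to 3H.
2H: tangent at (23, 53): λ = (3·23² + 9)/(2·53) ≡ 3/47. 47⁻¹ ≡ 54 (mod 59), so λ ≡ 3·54 ≡ 44.
  x = λ² - 23 - 23 = 1936 - 46 ≡ 2; y = λ·(23 - 2) - 53 ≡ 45. → (2, 45)
3H: (2, 45) + (23, 53). λ = (53 - 45)/(23 - 2) ≡ 8/21 mod 59. 21⁻¹ ≡ 45 (mod 59) since 21·45 = 945 ≡ 1, so λ ≡ 6.
  x = λ² - 2 - 23 = 36 - 25 ≡ 11; y = λ·(2 - 11) - 45 ≡ 19. → (11, 19)
3H = (11, 19).
Finally 3G + 3H:
(50, 56) + (11, 19). λ = (19 - 56)/(11 - 50) ≡ 22/20 mod 59. 20⁻¹ ≡ 3 (mod 59), so λ ≡ 7.
  x = λ² - 50 - 11 = 49 - 61 ≡ 47; y = λ·(50 - 47) - 56 ≡ 24. → (47, 24)

(47, 24)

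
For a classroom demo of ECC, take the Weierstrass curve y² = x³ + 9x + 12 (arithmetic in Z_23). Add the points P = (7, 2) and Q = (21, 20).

(22, 5)

(7, 2) + (21, 20). λ = (20 - 2)/(21 - 7) ≡ 18/14 mod 23. 14⁻¹ ≡ 5 (mod 23) since 14·5 = 70 ≡ 1, so λ ≡ 21.
  x = λ² - 7 - 21 = 441 - 28 ≡ 22; y = λ·(7 - 22) - 2 ≡ 5. → (22, 5)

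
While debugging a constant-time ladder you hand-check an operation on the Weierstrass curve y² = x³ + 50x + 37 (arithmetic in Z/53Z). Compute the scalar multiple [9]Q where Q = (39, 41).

Repeated addition: build up to 9Q.
2Q: tangent at (39, 41): λ = (3·39² + 50)/(2·41) ≡ 2/29. 29⁻¹ ≡ 11 (mod 53), so λ ≡ 2·11 ≡ 22.
  x = λ² - 39 - 39 = 484 - 78 ≡ 35; y = λ·(39 - 35) - 41 ≡ 47. → (35, 47)
3Q: (35, 47) + (39, 41). λ = (41 - 47)/(39 - 35) ≡ 47/4 mod 53. 4⁻¹ ≡ 40 (mod 53), so λ ≡ 25.
  x = λ² - 35 - 39 = 625 - 74 ≡ 21; y = λ·(35 - 21) - 47 ≡ 38. → (21, 38)
4Q: (21, 38) + (39, 41). λ = (41 - 38)/(39 - 21) ≡ 3/18 mod 53. 18⁻¹ ≡ 3 (mod 53), so λ ≡ 9.
  x = λ² - 21 - 39 = 81 - 60 ≡ 21; y = λ·(21 - 21) - 38 ≡ 15. → (21, 15)
5Q: (21, 15) + (39, 41). λ = (41 - 15)/(39 - 21) ≡ 26/18 mod 53. 18⁻¹ ≡ 3 (mod 53) since 18·3 = 54 ≡ 1, so λ ≡ 25.
  x = λ² - 21 - 39 = 625 - 60 ≡ 35; y = λ·(21 - 35) - 15 ≡ 6. → (35, 6)
6Q: (35, 6) + (39, 41). λ = (41 - 6)/(39 - 35) ≡ 35/4 mod 53. 4⁻¹ ≡ 40 (mod 53) since 4·40 = 160 ≡ 1, so λ ≡ 22.
  x = λ² - 35 - 39 = 484 - 74 ≡ 39; y = λ·(35 - 39) - 6 ≡ 12. → (39, 12)
7Q: (39, 12) + (39, 41): same x and y₁ ≡ -y₂, so the sum is ∞.
8Q: ∞ + (39, 41) = (39, 41) (identity).
9Q: tangent at (39, 41): λ = (3·39² + 50)/(2·41) ≡ 2/29. 29⁻¹ ≡ 11 (mod 53), so λ ≡ 2·11 ≡ 22.
  x = λ² - 39 - 39 = 484 - 78 ≡ 35; y = λ·(39 - 35) - 41 ≡ 47. → (35, 47)

(35, 47)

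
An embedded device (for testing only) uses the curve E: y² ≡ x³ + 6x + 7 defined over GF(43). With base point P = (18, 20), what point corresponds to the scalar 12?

Repeated addition: build up to 12P.
2P: tangent at (18, 20): λ = (3·18² + 6)/(2·20) ≡ 32/40. 40⁻¹ ≡ 14 (mod 43), so λ ≡ 32·14 ≡ 18.
  x = λ² - 18 - 18 = 324 - 36 ≡ 30; y = λ·(18 - 30) - 20 ≡ 22. → (30, 22)
3P: (30, 22) + (18, 20). λ = (20 - 22)/(18 - 30) ≡ 41/31 mod 43. 31⁻¹ ≡ 25 (mod 43) since 31·25 = 775 ≡ 1, so λ ≡ 36.
  x = λ² - 30 - 18 = 1296 - 48 ≡ 1; y = λ·(30 - 1) - 22 ≡ 33. → (1, 33)
4P: (1, 33) + (18, 20). λ = (20 - 33)/(18 - 1) ≡ 30/17 mod 43. 17⁻¹ ≡ 38 (mod 43), so λ ≡ 22.
  x = λ² - 1 - 18 = 484 - 19 ≡ 35; y = λ·(1 - 35) - 33 ≡ 36. → (35, 36)
5P: (35, 36) + (18, 20). λ = (20 - 36)/(18 - 35) ≡ 27/26 mod 43. 26⁻¹ ≡ 5 (mod 43), so λ ≡ 6.
  x = λ² - 35 - 18 = 36 - 53 ≡ 26; y = λ·(35 - 26) - 36 ≡ 18. → (26, 18)
6P: (26, 18) + (18, 20). λ = (20 - 18)/(18 - 26) ≡ 2/35 mod 43. 35⁻¹ ≡ 16 (mod 43), so λ ≡ 32.
  x = λ² - 26 - 18 = 1024 - 44 ≡ 34; y = λ·(26 - 34) - 18 ≡ 27. → (34, 27)
7P: (34, 27) + (18, 20). λ = (20 - 27)/(18 - 34) ≡ 36/27 mod 43. 27⁻¹ ≡ 8 (mod 43) since 27·8 = 216 ≡ 1, so λ ≡ 30.
  x = λ² - 34 - 18 = 900 - 52 ≡ 31; y = λ·(34 - 31) - 27 ≡ 20. → (31, 20)
8P: (31, 20) + (18, 20). λ = (20 - 20)/(18 - 31) ≡ 0/30 mod 43. 30⁻¹ ≡ 33 (mod 43) since 30·33 = 990 ≡ 1, so λ ≡ 0.
  x = λ² - 31 - 18 = 0 - 49 ≡ 37; y = λ·(31 - 37) - 20 ≡ 23. → (37, 23)
9P: (37, 23) + (18, 20). λ = (20 - 23)/(18 - 37) ≡ 40/24 mod 43. 24⁻¹ ≡ 9 (mod 43) since 24·9 = 216 ≡ 1, so λ ≡ 16.
  x = λ² - 37 - 18 = 256 - 55 ≡ 29; y = λ·(37 - 29) - 23 ≡ 19. → (29, 19)
10P: (29, 19) + (18, 20). λ = (20 - 19)/(18 - 29) ≡ 1/32 mod 43. 32⁻¹ ≡ 39 (mod 43), so λ ≡ 39.
  x = λ² - 29 - 18 = 1521 - 47 ≡ 12; y = λ·(29 - 12) - 19 ≡ 42. → (12, 42)
11P: (12, 42) + (18, 20). λ = (20 - 42)/(18 - 12) ≡ 21/6 mod 43. 6⁻¹ ≡ 36 (mod 43), so λ ≡ 25.
  x = λ² - 12 - 18 = 625 - 30 ≡ 36; y = λ·(12 - 36) - 42 ≡ 3. → (36, 3)
12P: (36, 3) + (18, 20). λ = (20 - 3)/(18 - 36) ≡ 17/25 mod 43. 25⁻¹ ≡ 31 (mod 43), so λ ≡ 11.
  x = λ² - 36 - 18 = 121 - 54 ≡ 24; y = λ·(36 - 24) - 3 ≡ 0. → (24, 0)

(24, 0)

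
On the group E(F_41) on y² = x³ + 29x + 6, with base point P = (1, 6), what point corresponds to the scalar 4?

Repeated addition: build up to 4P.
2P: tangent at (1, 6): λ = (3·1² + 29)/(2·6) ≡ 32/12. 12⁻¹ ≡ 24 (mod 41) since 12·24 = 288 ≡ 1, so λ ≡ 32·24 ≡ 30.
  x = λ² - 1 - 1 = 900 - 2 ≡ 37; y = λ·(1 - 37) - 6 ≡ 21. → (37, 21)
3P: (37, 21) + (1, 6). λ = (6 - 21)/(1 - 37) ≡ 26/5 mod 41. 5⁻¹ ≡ 33 (mod 41) since 5·33 = 165 ≡ 1, so λ ≡ 38.
  x = λ² - 37 - 1 = 1444 - 38 ≡ 12; y = λ·(37 - 12) - 21 ≡ 27. → (12, 27)
4P: (12, 27) + (1, 6). λ = (6 - 27)/(1 - 12) ≡ 20/30 mod 41. 30⁻¹ ≡ 26 (mod 41) since 30·26 = 780 ≡ 1, so λ ≡ 28.
  x = λ² - 12 - 1 = 784 - 13 ≡ 33; y = λ·(12 - 33) - 27 ≡ 0. → (33, 0)

(33, 0)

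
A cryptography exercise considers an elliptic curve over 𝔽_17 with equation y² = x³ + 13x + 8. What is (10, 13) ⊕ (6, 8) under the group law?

(10, 13) + (6, 8). λ = (8 - 13)/(6 - 10) ≡ 12/13 mod 17. 13⁻¹ ≡ 4 (mod 17), so λ ≡ 14.
  x = λ² - 10 - 6 = 196 - 16 ≡ 10; y = λ·(10 - 10) - 13 ≡ 4. → (10, 4)

(10, 4)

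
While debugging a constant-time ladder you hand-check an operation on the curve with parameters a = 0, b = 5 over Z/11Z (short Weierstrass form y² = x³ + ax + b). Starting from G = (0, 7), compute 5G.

Double-and-add on 5 = (101)₂. Start with G = (0, 7) for the leading 1-bit.
double: tangent at (0, 7): λ = (3·0² + 0)/(2·7) ≡ 0/3. 3⁻¹ ≡ 4 (mod 11), so λ ≡ 0·4 ≡ 0.
  x = λ² - 0 - 0 = 0 - 0 ≡ 0; y = λ·(0 - 0) - 7 ≡ 4. → (0, 4)
double: tangent at (0, 4): λ = (3·0² + 0)/(2·4) ≡ 0/8. 8⁻¹ ≡ 7 (mod 11), so λ ≡ 0·7 ≡ 0.
  x = λ² - 0 - 0 = 0 - 0 ≡ 0; y = λ·(0 - 0) - 4 ≡ 7. → (0, 7)
add G: tangent at (0, 7): λ = (3·0² + 0)/(2·7) ≡ 0/3. 3⁻¹ ≡ 4 (mod 11), so λ ≡ 0·4 ≡ 0.
  x = λ² - 0 - 0 = 0 - 0 ≡ 0; y = λ·(0 - 0) - 7 ≡ 4. → (0, 4)

(0, 4)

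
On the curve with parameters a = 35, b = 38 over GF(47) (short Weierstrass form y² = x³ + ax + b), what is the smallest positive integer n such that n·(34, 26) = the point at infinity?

10

2P: tangent at (34, 26): λ = (3·34² + 35)/(2·26) ≡ 25/5. 5⁻¹ ≡ 19 (mod 47) since 5·19 = 95 ≡ 1, so λ ≡ 25·19 ≡ 5.
  x = λ² - 34 - 34 = 25 - 68 ≡ 4; y = λ·(34 - 4) - 26 ≡ 30. → (4, 30)
3P: (4, 30) + (34, 26). λ = (26 - 30)/(34 - 4) ≡ 43/30 mod 47. 30⁻¹ ≡ 11 (mod 47), so λ ≡ 3.
  x = λ² - 4 - 34 = 9 - 38 ≡ 18; y = λ·(4 - 18) - 30 ≡ 22. → (18, 22)
4P: (18, 22) + (34, 26). λ = (26 - 22)/(34 - 18) ≡ 4/16 mod 47. 16⁻¹ ≡ 3 (mod 47) since 16·3 = 48 ≡ 1, so λ ≡ 12.
  x = λ² - 18 - 34 = 144 - 52 ≡ 45; y = λ·(18 - 45) - 22 ≡ 30. → (45, 30)
5P: (45, 30) + (34, 26). λ = (26 - 30)/(34 - 45) ≡ 43/36 mod 47. 36⁻¹ ≡ 17 (mod 47) since 36·17 = 612 ≡ 1, so λ ≡ 26.
  x = λ² - 45 - 34 = 676 - 79 ≡ 33; y = λ·(45 - 33) - 30 ≡ 0. → (33, 0)
6P: (33, 0) + (34, 26). λ = (26 - 0)/(34 - 33) ≡ 26/1 mod 47. 1⁻¹ ≡ 1 (mod 47) since 1·1 = 1 ≡ 1, so λ ≡ 26.
  x = λ² - 33 - 34 = 676 - 67 ≡ 45; y = λ·(33 - 45) - 0 ≡ 17. → (45, 17)
7P: (45, 17) + (34, 26). λ = (26 - 17)/(34 - 45) ≡ 9/36 mod 47. 36⁻¹ ≡ 17 (mod 47) since 36·17 = 612 ≡ 1, so λ ≡ 12.
  x = λ² - 45 - 34 = 144 - 79 ≡ 18; y = λ·(45 - 18) - 17 ≡ 25. → (18, 25)
8P: (18, 25) + (34, 26). λ = (26 - 25)/(34 - 18) ≡ 1/16 mod 47. 16⁻¹ ≡ 3 (mod 47) since 16·3 = 48 ≡ 1, so λ ≡ 3.
  x = λ² - 18 - 34 = 9 - 52 ≡ 4; y = λ·(18 - 4) - 25 ≡ 17. → (4, 17)
9P: (4, 17) + (34, 26). λ = (26 - 17)/(34 - 4) ≡ 9/30 mod 47. 30⁻¹ ≡ 11 (mod 47), so λ ≡ 5.
  x = λ² - 4 - 34 = 25 - 38 ≡ 34; y = λ·(4 - 34) - 17 ≡ 21. → (34, 21)
10P: (34, 21) + (34, 26): same x and y₁ ≡ -y₂, so the sum is the point at infinity.
10P = the point at infinity, so the order is 10.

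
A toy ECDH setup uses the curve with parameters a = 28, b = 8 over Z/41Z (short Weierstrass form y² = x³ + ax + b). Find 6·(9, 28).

Write Q = (9, 28).
Repeated addition: build up to 6Q.
2Q: tangent at (9, 28): λ = (3·9² + 28)/(2·28) ≡ 25/15. 15⁻¹ ≡ 11 (mod 41), so λ ≡ 25·11 ≡ 29.
  x = λ² - 9 - 9 = 841 - 18 ≡ 3; y = λ·(9 - 3) - 28 ≡ 23. → (3, 23)
3Q: (3, 23) + (9, 28). λ = (28 - 23)/(9 - 3) ≡ 5/6 mod 41. 6⁻¹ ≡ 7 (mod 41), so λ ≡ 35.
  x = λ² - 3 - 9 = 1225 - 12 ≡ 24; y = λ·(3 - 24) - 23 ≡ 21. → (24, 21)
4Q: (24, 21) + (9, 28). λ = (28 - 21)/(9 - 24) ≡ 7/26 mod 41. 26⁻¹ ≡ 30 (mod 41) since 26·30 = 780 ≡ 1, so λ ≡ 5.
  x = λ² - 24 - 9 = 25 - 33 ≡ 33; y = λ·(24 - 33) - 21 ≡ 16. → (33, 16)
5Q: (33, 16) + (9, 28). λ = (28 - 16)/(9 - 33) ≡ 12/17 mod 41. 17⁻¹ ≡ 29 (mod 41) since 17·29 = 493 ≡ 1, so λ ≡ 20.
  x = λ² - 33 - 9 = 400 - 42 ≡ 30; y = λ·(33 - 30) - 16 ≡ 3. → (30, 3)
6Q: (30, 3) + (9, 28). λ = (28 - 3)/(9 - 30) ≡ 25/20 mod 41. 20⁻¹ ≡ 39 (mod 41) since 20·39 = 780 ≡ 1, so λ ≡ 32.
  x = λ² - 30 - 9 = 1024 - 39 ≡ 1; y = λ·(30 - 1) - 3 ≡ 23. → (1, 23)

(1, 23)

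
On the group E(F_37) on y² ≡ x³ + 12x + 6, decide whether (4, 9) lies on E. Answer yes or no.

y² = 9² ≡ 7; x³ + 12x + 6 = 118 ≡ 7 (mod 37). 7 = 7.

yes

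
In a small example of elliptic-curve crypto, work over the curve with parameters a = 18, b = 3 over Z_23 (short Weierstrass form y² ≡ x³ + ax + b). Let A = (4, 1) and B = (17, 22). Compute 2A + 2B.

(7, 9)

First 2A:
Repeated addition: build up to 2A.
2A: tangent at (4, 1): λ = (3·4² + 18)/(2·1) ≡ 20/2. 2⁻¹ ≡ 12 (mod 23), so λ ≡ 20·12 ≡ 10.
  x = λ² - 4 - 4 = 100 - 8 ≡ 0; y = λ·(4 - 0) - 1 ≡ 16. → (0, 16)
2A = (0, 16).
Next 2B:
Repeated addition: build up to 2B.
2B: tangent at (17, 22): λ = (3·17² + 18)/(2·22) ≡ 11/21. 21⁻¹ ≡ 11 (mod 23), so λ ≡ 11·11 ≡ 6.
  x = λ² - 17 - 17 = 36 - 34 ≡ 2; y = λ·(17 - 2) - 22 ≡ 22. → (2, 22)
2B = (2, 22).
Finally 2A + 2B:
(0, 16) + (2, 22). λ = (22 - 16)/(2 - 0) ≡ 6/2 mod 23. 2⁻¹ ≡ 12 (mod 23) since 2·12 = 24 ≡ 1, so λ ≡ 3.
  x = λ² - 0 - 2 = 9 - 2 ≡ 7; y = λ·(0 - 7) - 16 ≡ 9. → (7, 9)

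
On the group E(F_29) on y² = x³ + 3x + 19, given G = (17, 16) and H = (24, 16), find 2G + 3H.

(19, 27)

First 2G:
Repeated addition: build up to 2G.
2G: tangent at (17, 16): λ = (3·17² + 3)/(2·16) ≡ 0/3. 3⁻¹ ≡ 10 (mod 29), so λ ≡ 0·10 ≡ 0.
  x = λ² - 17 - 17 = 0 - 34 ≡ 24; y = λ·(17 - 24) - 16 ≡ 13. → (24, 13)
2G = (24, 13).
Next 3H:
Repeated addition: build up to 3H.
2H: tangent at (24, 16): λ = (3·24² + 3)/(2·16) ≡ 20/3. 3⁻¹ ≡ 10 (mod 29), so λ ≡ 20·10 ≡ 26.
  x = λ² - 24 - 24 = 676 - 48 ≡ 19; y = λ·(24 - 19) - 16 ≡ 27. → (19, 27)
3H: (19, 27) + (24, 16). λ = (16 - 27)/(24 - 19) ≡ 18/5 mod 29. 5⁻¹ ≡ 6 (mod 29), so λ ≡ 21.
  x = λ² - 19 - 24 = 441 - 43 ≡ 21; y = λ·(19 - 21) - 27 ≡ 18. → (21, 18)
3H = (21, 18).
Finally 2G + 3H:
(24, 13) + (21, 18). λ = (18 - 13)/(21 - 24) ≡ 5/26 mod 29. 26⁻¹ ≡ 19 (mod 29) since 26·19 = 494 ≡ 1, so λ ≡ 8.
  x = λ² - 24 - 21 = 64 - 45 ≡ 19; y = λ·(24 - 19) - 13 ≡ 27. → (19, 27)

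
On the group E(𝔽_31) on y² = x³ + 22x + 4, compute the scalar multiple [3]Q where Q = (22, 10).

Repeated addition: build up to 3Q.
2Q: tangent at (22, 10): λ = (3·22² + 22)/(2·10) ≡ 17/20. 20⁻¹ ≡ 14 (mod 31) since 20·14 = 280 ≡ 1, so λ ≡ 17·14 ≡ 21.
  x = λ² - 22 - 22 = 441 - 44 ≡ 25; y = λ·(22 - 25) - 10 ≡ 20. → (25, 20)
3Q: (25, 20) + (22, 10). λ = (10 - 20)/(22 - 25) ≡ 21/28 mod 31. 28⁻¹ ≡ 10 (mod 31), so λ ≡ 24.
  x = λ² - 25 - 22 = 576 - 47 ≡ 2; y = λ·(25 - 2) - 20 ≡ 5. → (2, 5)

(2, 5)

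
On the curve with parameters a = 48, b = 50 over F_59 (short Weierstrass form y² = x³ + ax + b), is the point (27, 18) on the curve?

no

y² = 18² ≡ 29; x³ + 48x + 50 = 21029 ≡ 25 (mod 59). 29 ≠ 25.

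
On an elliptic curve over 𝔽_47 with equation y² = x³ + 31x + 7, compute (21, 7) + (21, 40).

O

The two points share x = 21 and their y-coordinates satisfy 7 + 40 ≡ 0 (mod 47), so they are inverses. Their sum is 𝒪.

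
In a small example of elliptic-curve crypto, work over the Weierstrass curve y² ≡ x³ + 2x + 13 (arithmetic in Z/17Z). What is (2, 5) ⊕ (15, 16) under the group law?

(15, 1)

(2, 5) + (15, 16). λ = (16 - 5)/(15 - 2) ≡ 11/13 mod 17. 13⁻¹ ≡ 4 (mod 17) since 13·4 = 52 ≡ 1, so λ ≡ 10.
  x = λ² - 2 - 15 = 100 - 17 ≡ 15; y = λ·(2 - 15) - 5 ≡ 1. → (15, 1)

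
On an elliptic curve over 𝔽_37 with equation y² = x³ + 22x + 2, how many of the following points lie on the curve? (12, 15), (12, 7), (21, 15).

(12, 15): 15² ≡ 3, rhs ≡ 33 → off.
(12, 7): 7² ≡ 12, rhs ≡ 33 → off.
(21, 15): 15² ≡ 3, rhs ≡ 31 → off.

0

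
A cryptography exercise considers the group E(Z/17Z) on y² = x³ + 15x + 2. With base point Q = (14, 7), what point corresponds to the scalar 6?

Double-and-add on 6 = (110)₂. Start with Q = (14, 7) for the leading 1-bit.
double: tangent at (14, 7): λ = (3·14² + 15)/(2·7) ≡ 8/14. 14⁻¹ ≡ 11 (mod 17) since 14·11 = 154 ≡ 1, so λ ≡ 8·11 ≡ 3.
  x = λ² - 14 - 14 = 9 - 28 ≡ 15; y = λ·(14 - 15) - 7 ≡ 7. → (15, 7)
add Q: (15, 7) + (14, 7). λ = (7 - 7)/(14 - 15) ≡ 0/16 mod 17. 16⁻¹ ≡ 16 (mod 17), so λ ≡ 0.
  x = λ² - 15 - 14 = 0 - 29 ≡ 5; y = λ·(15 - 5) - 7 ≡ 10. → (5, 10)
double: tangent at (5, 10): λ = (3·5² + 15)/(2·10) ≡ 5/3. 3⁻¹ ≡ 6 (mod 17), so λ ≡ 5·6 ≡ 13.
  x = λ² - 5 - 5 = 169 - 10 ≡ 6; y = λ·(5 - 6) - 10 ≡ 11. → (6, 11)

(6, 11)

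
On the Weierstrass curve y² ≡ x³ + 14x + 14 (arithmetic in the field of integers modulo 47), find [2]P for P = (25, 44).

tangent at (25, 44): λ = (3·25² + 14)/(2·44) ≡ 9/41. 41⁻¹ ≡ 39 (mod 47), so λ ≡ 9·39 ≡ 22.
  x = λ² - 25 - 25 = 484 - 50 ≡ 11; y = λ·(25 - 11) - 44 ≡ 29. → (11, 29)

(11, 29)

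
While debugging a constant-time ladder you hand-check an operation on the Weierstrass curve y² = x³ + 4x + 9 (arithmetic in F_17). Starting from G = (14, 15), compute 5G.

Repeated addition: build up to 5G.
2G: tangent at (14, 15): λ = (3·14² + 4)/(2·15) ≡ 14/13. 13⁻¹ ≡ 4 (mod 17), so λ ≡ 14·4 ≡ 5.
  x = λ² - 14 - 14 = 25 - 28 ≡ 14; y = λ·(14 - 14) - 15 ≡ 2. → (14, 2)
3G: (14, 2) + (14, 15): same x and y₁ ≡ -y₂, so the sum is ∞.
4G: ∞ + (14, 15) = (14, 15) (identity).
5G: tangent at (14, 15): λ = (3·14² + 4)/(2·15) ≡ 14/13. 13⁻¹ ≡ 4 (mod 17), so λ ≡ 14·4 ≡ 5.
  x = λ² - 14 - 14 = 25 - 28 ≡ 14; y = λ·(14 - 14) - 15 ≡ 2. → (14, 2)

(14, 2)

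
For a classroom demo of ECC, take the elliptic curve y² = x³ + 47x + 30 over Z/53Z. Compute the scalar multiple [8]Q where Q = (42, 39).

Repeated addition: build up to 8Q.
2Q: tangent at (42, 39): λ = (3·42² + 47)/(2·39) ≡ 39/25. 25⁻¹ ≡ 17 (mod 53), so λ ≡ 39·17 ≡ 27.
  x = λ² - 42 - 42 = 729 - 84 ≡ 9; y = λ·(42 - 9) - 39 ≡ 4. → (9, 4)
3Q: (9, 4) + (42, 39). λ = (39 - 4)/(42 - 9) ≡ 35/33 mod 53. 33⁻¹ ≡ 45 (mod 53), so λ ≡ 38.
  x = λ² - 9 - 42 = 1444 - 51 ≡ 15; y = λ·(9 - 15) - 4 ≡ 33. → (15, 33)
4Q: (15, 33) + (42, 39). λ = (39 - 33)/(42 - 15) ≡ 6/27 mod 53. 27⁻¹ ≡ 2 (mod 53), so λ ≡ 12.
  x = λ² - 15 - 42 = 144 - 57 ≡ 34; y = λ·(15 - 34) - 33 ≡ 4. → (34, 4)
5Q: (34, 4) + (42, 39). λ = (39 - 4)/(42 - 34) ≡ 35/8 mod 53. 8⁻¹ ≡ 20 (mod 53) since 8·20 = 160 ≡ 1, so λ ≡ 11.
  x = λ² - 34 - 42 = 121 - 76 ≡ 45; y = λ·(34 - 45) - 4 ≡ 34. → (45, 34)
6Q: (45, 34) + (42, 39). λ = (39 - 34)/(42 - 45) ≡ 5/50 mod 53. 50⁻¹ ≡ 35 (mod 53), so λ ≡ 16.
  x = λ² - 45 - 42 = 256 - 87 ≡ 10; y = λ·(45 - 10) - 34 ≡ 49. → (10, 49)
7Q: (10, 49) + (42, 39). λ = (39 - 49)/(42 - 10) ≡ 43/32 mod 53. 32⁻¹ ≡ 5 (mod 53), so λ ≡ 3.
  x = λ² - 10 - 42 = 9 - 52 ≡ 10; y = λ·(10 - 10) - 49 ≡ 4. → (10, 4)
8Q: (10, 4) + (42, 39). λ = (39 - 4)/(42 - 10) ≡ 35/32 mod 53. 32⁻¹ ≡ 5 (mod 53), so λ ≡ 16.
  x = λ² - 10 - 42 = 256 - 52 ≡ 45; y = λ·(10 - 45) - 4 ≡ 19. → (45, 19)

(45, 19)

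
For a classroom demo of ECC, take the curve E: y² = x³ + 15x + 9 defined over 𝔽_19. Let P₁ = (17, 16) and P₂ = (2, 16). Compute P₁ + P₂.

(0, 3)

(17, 16) + (2, 16). λ = (16 - 16)/(2 - 17) ≡ 0/4 mod 19. 4⁻¹ ≡ 5 (mod 19) since 4·5 = 20 ≡ 1, so λ ≡ 0.
  x = λ² - 17 - 2 = 0 - 19 ≡ 0; y = λ·(17 - 0) - 16 ≡ 3. → (0, 3)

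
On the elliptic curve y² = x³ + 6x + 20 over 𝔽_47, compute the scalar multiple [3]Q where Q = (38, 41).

(11, 17)

Repeated addition: build up to 3Q.
2Q: tangent at (38, 41): λ = (3·38² + 6)/(2·41) ≡ 14/35. 35⁻¹ ≡ 43 (mod 47) since 35·43 = 1505 ≡ 1, so λ ≡ 14·43 ≡ 38.
  x = λ² - 38 - 38 = 1444 - 76 ≡ 5; y = λ·(38 - 5) - 41 ≡ 38. → (5, 38)
3Q: (5, 38) + (38, 41). λ = (41 - 38)/(38 - 5) ≡ 3/33 mod 47. 33⁻¹ ≡ 10 (mod 47) since 33·10 = 330 ≡ 1, so λ ≡ 30.
  x = λ² - 5 - 38 = 900 - 43 ≡ 11; y = λ·(5 - 11) - 38 ≡ 17. → (11, 17)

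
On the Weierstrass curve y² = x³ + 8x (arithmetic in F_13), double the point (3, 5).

tangent at (3, 5): λ = (3·3² + 8)/(2·5) ≡ 9/10. 10⁻¹ ≡ 4 (mod 13) since 10·4 = 40 ≡ 1, so λ ≡ 9·4 ≡ 10.
  x = λ² - 3 - 3 = 100 - 6 ≡ 3; y = λ·(3 - 3) - 5 ≡ 8. → (3, 8)

(3, 8)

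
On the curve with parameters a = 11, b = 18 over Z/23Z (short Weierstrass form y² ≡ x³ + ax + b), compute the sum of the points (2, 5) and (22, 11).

(3, 20)

(2, 5) + (22, 11). λ = (11 - 5)/(22 - 2) ≡ 6/20 mod 23. 20⁻¹ ≡ 15 (mod 23), so λ ≡ 21.
  x = λ² - 2 - 22 = 441 - 24 ≡ 3; y = λ·(2 - 3) - 5 ≡ 20. → (3, 20)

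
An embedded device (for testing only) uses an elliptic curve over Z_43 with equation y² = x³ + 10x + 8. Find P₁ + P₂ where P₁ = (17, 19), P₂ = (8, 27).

(17, 19) + (8, 27). λ = (27 - 19)/(8 - 17) ≡ 8/34 mod 43. 34⁻¹ ≡ 19 (mod 43) since 34·19 = 646 ≡ 1, so λ ≡ 23.
  x = λ² - 17 - 8 = 529 - 25 ≡ 31; y = λ·(17 - 31) - 19 ≡ 3. → (31, 3)

(31, 3)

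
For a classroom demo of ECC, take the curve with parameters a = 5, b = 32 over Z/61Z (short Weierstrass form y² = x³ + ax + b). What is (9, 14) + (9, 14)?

tangent at (9, 14): λ = (3·9² + 5)/(2·14) ≡ 4/28. 28⁻¹ ≡ 24 (mod 61), so λ ≡ 4·24 ≡ 35.
  x = λ² - 9 - 9 = 1225 - 18 ≡ 48; y = λ·(9 - 48) - 14 ≡ 24. → (48, 24)

(48, 24)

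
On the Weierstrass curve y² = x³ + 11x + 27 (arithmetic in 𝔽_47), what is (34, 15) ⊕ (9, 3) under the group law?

(34, 15) + (9, 3). λ = (3 - 15)/(9 - 34) ≡ 35/22 mod 47. 22⁻¹ ≡ 15 (mod 47), so λ ≡ 8.
  x = λ² - 34 - 9 = 64 - 43 ≡ 21; y = λ·(34 - 21) - 15 ≡ 42. → (21, 42)

(21, 42)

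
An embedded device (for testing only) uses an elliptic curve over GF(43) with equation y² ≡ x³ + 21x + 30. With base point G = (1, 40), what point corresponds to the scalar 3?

Repeated addition: build up to 3G.
2G: tangent at (1, 40): λ = (3·1² + 21)/(2·40) ≡ 24/37. 37⁻¹ ≡ 7 (mod 43), so λ ≡ 24·7 ≡ 39.
  x = λ² - 1 - 1 = 1521 - 2 ≡ 14; y = λ·(1 - 14) - 40 ≡ 12. → (14, 12)
3G: (14, 12) + (1, 40). λ = (40 - 12)/(1 - 14) ≡ 28/30 mod 43. 30⁻¹ ≡ 33 (mod 43), so λ ≡ 21.
  x = λ² - 14 - 1 = 441 - 15 ≡ 39; y = λ·(14 - 39) - 12 ≡ 22. → (39, 22)

(39, 22)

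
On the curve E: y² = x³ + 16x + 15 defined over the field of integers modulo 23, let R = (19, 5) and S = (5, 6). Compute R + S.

(19, 5) + (5, 6). λ = (6 - 5)/(5 - 19) ≡ 1/9 mod 23. 9⁻¹ ≡ 18 (mod 23), so λ ≡ 18.
  x = λ² - 19 - 5 = 324 - 24 ≡ 1; y = λ·(19 - 1) - 5 ≡ 20. → (1, 20)

(1, 20)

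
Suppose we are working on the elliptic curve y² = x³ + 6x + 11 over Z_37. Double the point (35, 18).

(32, 2)

tangent at (35, 18): λ = (3·35² + 6)/(2·18) ≡ 18/36. 36⁻¹ ≡ 36 (mod 37), so λ ≡ 18·36 ≡ 19.
  x = λ² - 35 - 35 = 361 - 70 ≡ 32; y = λ·(35 - 32) - 18 ≡ 2. → (32, 2)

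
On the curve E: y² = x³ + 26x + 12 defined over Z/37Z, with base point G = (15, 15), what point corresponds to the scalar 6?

(35, 27)

Double-and-add on 6 = (110)₂. Start with G = (15, 15) for the leading 1-bit.
double: tangent at (15, 15): λ = (3·15² + 26)/(2·15) ≡ 35/30. 30⁻¹ ≡ 21 (mod 37), so λ ≡ 35·21 ≡ 32.
  x = λ² - 15 - 15 = 1024 - 30 ≡ 32; y = λ·(15 - 32) - 15 ≡ 33. → (32, 33)
add G: (32, 33) + (15, 15). λ = (15 - 33)/(15 - 32) ≡ 19/20 mod 37. 20⁻¹ ≡ 13 (mod 37) since 20·13 = 260 ≡ 1, so λ ≡ 25.
  x = λ² - 32 - 15 = 625 - 47 ≡ 23; y = λ·(32 - 23) - 33 ≡ 7. → (23, 7)
double: tangent at (23, 7): λ = (3·23² + 26)/(2·7) ≡ 22/14. 14⁻¹ ≡ 8 (mod 37), so λ ≡ 22·8 ≡ 28.
  x = λ² - 23 - 23 = 784 - 46 ≡ 35; y = λ·(23 - 35) - 7 ≡ 27. → (35, 27)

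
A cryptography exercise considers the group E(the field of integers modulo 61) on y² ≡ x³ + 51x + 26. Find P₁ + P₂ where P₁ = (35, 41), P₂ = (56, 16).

(19, 30)

(35, 41) + (56, 16). λ = (16 - 41)/(56 - 35) ≡ 36/21 mod 61. 21⁻¹ ≡ 32 (mod 61), so λ ≡ 54.
  x = λ² - 35 - 56 = 2916 - 91 ≡ 19; y = λ·(35 - 19) - 41 ≡ 30. → (19, 30)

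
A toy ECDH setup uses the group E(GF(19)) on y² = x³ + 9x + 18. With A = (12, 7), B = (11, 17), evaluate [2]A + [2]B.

(2, 5)

First 2A:
Repeated addition: build up to 2A.
2A: tangent at (12, 7): λ = (3·12² + 9)/(2·7) ≡ 4/14. 14⁻¹ ≡ 15 (mod 19), so λ ≡ 4·15 ≡ 3.
  x = λ² - 12 - 12 = 9 - 24 ≡ 4; y = λ·(12 - 4) - 7 ≡ 17. → (4, 17)
2A = (4, 17).
Next 2B:
Repeated addition: build up to 2B.
2B: tangent at (11, 17): λ = (3·11² + 9)/(2·17) ≡ 11/15. 15⁻¹ ≡ 14 (mod 19), so λ ≡ 11·14 ≡ 2.
  x = λ² - 11 - 11 = 4 - 22 ≡ 1; y = λ·(11 - 1) - 17 ≡ 3. → (1, 3)
2B = (1, 3).
Finally 2A + 2B:
(4, 17) + (1, 3). λ = (3 - 17)/(1 - 4) ≡ 5/16 mod 19. 16⁻¹ ≡ 6 (mod 19), so λ ≡ 11.
  x = λ² - 4 - 1 = 121 - 5 ≡ 2; y = λ·(4 - 2) - 17 ≡ 5. → (2, 5)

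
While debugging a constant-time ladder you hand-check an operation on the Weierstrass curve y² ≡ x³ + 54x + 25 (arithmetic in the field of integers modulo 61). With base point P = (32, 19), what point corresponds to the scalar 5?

Double-and-add on 5 = (101)₂. Start with P = (32, 19) for the leading 1-bit.
double: tangent at (32, 19): λ = (3·32² + 54)/(2·19) ≡ 15/38. 38⁻¹ ≡ 53 (mod 61), so λ ≡ 15·53 ≡ 2.
  x = λ² - 32 - 32 = 4 - 64 ≡ 1; y = λ·(32 - 1) - 19 ≡ 43. → (1, 43)
double: tangent at (1, 43): λ = (3·1² + 54)/(2·43) ≡ 57/25. 25⁻¹ ≡ 22 (mod 61), so λ ≡ 57·22 ≡ 34.
  x = λ² - 1 - 1 = 1156 - 2 ≡ 56; y = λ·(1 - 56) - 43 ≡ 39. → (56, 39)
add P: (56, 39) + (32, 19). λ = (19 - 39)/(32 - 56) ≡ 41/37 mod 61. 37⁻¹ ≡ 33 (mod 61), so λ ≡ 11.
  x = λ² - 56 - 32 = 121 - 88 ≡ 33; y = λ·(56 - 33) - 39 ≡ 31. → (33, 31)

(33, 31)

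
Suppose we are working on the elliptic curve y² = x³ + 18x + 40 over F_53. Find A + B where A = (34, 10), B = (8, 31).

(26, 8)

(34, 10) + (8, 31). λ = (31 - 10)/(8 - 34) ≡ 21/27 mod 53. 27⁻¹ ≡ 2 (mod 53), so λ ≡ 42.
  x = λ² - 34 - 8 = 1764 - 42 ≡ 26; y = λ·(34 - 26) - 10 ≡ 8. → (26, 8)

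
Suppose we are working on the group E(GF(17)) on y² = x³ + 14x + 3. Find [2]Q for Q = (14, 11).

tangent at (14, 11): λ = (3·14² + 14)/(2·11) ≡ 7/5. 5⁻¹ ≡ 7 (mod 17), so λ ≡ 7·7 ≡ 15.
  x = λ² - 14 - 14 = 225 - 28 ≡ 10; y = λ·(14 - 10) - 11 ≡ 15. → (10, 15)

(10, 15)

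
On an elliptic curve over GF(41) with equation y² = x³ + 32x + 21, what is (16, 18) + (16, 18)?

tangent at (16, 18): λ = (3·16² + 32)/(2·18) ≡ 21/36. 36⁻¹ ≡ 8 (mod 41), so λ ≡ 21·8 ≡ 4.
  x = λ² - 16 - 16 = 16 - 32 ≡ 25; y = λ·(16 - 25) - 18 ≡ 28. → (25, 28)

(25, 28)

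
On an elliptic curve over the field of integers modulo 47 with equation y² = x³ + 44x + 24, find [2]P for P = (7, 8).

(20, 16)

tangent at (7, 8): λ = (3·7² + 44)/(2·8) ≡ 3/16. 16⁻¹ ≡ 3 (mod 47), so λ ≡ 3·3 ≡ 9.
  x = λ² - 7 - 7 = 81 - 14 ≡ 20; y = λ·(7 - 20) - 8 ≡ 16. → (20, 16)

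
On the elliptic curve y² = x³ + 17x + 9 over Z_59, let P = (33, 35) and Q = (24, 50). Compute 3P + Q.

(41, 40)

First 3P:
Repeated addition: build up to 3P.
2P: tangent at (33, 35): λ = (3·33² + 17)/(2·35) ≡ 39/11. 11⁻¹ ≡ 43 (mod 59), so λ ≡ 39·43 ≡ 25.
  x = λ² - 33 - 33 = 625 - 66 ≡ 28; y = λ·(33 - 28) - 35 ≡ 31. → (28, 31)
3P: (28, 31) + (33, 35). λ = (35 - 31)/(33 - 28) ≡ 4/5 mod 59. 5⁻¹ ≡ 12 (mod 59), so λ ≡ 48.
  x = λ² - 28 - 33 = 2304 - 61 ≡ 1; y = λ·(28 - 1) - 31 ≡ 26. → (1, 26)
3P = (1, 26).
Finally 3P + Q:
(1, 26) + (24, 50). λ = (50 - 26)/(24 - 1) ≡ 24/23 mod 59. 23⁻¹ ≡ 18 (mod 59), so λ ≡ 19.
  x = λ² - 1 - 24 = 361 - 25 ≡ 41; y = λ·(1 - 41) - 26 ≡ 40. → (41, 40)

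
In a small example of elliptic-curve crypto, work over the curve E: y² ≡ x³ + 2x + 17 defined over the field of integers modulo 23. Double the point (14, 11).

(13, 20)

tangent at (14, 11): λ = (3·14² + 2)/(2·11) ≡ 15/22. 22⁻¹ ≡ 22 (mod 23), so λ ≡ 15·22 ≡ 8.
  x = λ² - 14 - 14 = 64 - 28 ≡ 13; y = λ·(14 - 13) - 11 ≡ 20. → (13, 20)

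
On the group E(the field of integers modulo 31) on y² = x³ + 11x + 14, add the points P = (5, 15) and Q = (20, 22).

(16, 15)

(5, 15) + (20, 22). λ = (22 - 15)/(20 - 5) ≡ 7/15 mod 31. 15⁻¹ ≡ 29 (mod 31), so λ ≡ 17.
  x = λ² - 5 - 20 = 289 - 25 ≡ 16; y = λ·(5 - 16) - 15 ≡ 15. → (16, 15)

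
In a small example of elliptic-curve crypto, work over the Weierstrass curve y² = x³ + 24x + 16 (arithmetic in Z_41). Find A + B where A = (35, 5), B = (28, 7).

(35, 5) + (28, 7). λ = (7 - 5)/(28 - 35) ≡ 2/34 mod 41. 34⁻¹ ≡ 35 (mod 41), so λ ≡ 29.
  x = λ² - 35 - 28 = 841 - 63 ≡ 40; y = λ·(35 - 40) - 5 ≡ 14. → (40, 14)

(40, 14)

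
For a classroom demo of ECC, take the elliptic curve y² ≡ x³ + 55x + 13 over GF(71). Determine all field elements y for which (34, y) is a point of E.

none

x³ + 55x + 13 = 41187 ≡ 7 (mod 71).
7 is a non-residue mod 71; no y exists.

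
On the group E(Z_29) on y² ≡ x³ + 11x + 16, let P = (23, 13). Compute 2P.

(13, 6)

tangent at (23, 13): λ = (3·23² + 11)/(2·13) ≡ 3/26. 26⁻¹ ≡ 19 (mod 29), so λ ≡ 3·19 ≡ 28.
  x = λ² - 23 - 23 = 784 - 46 ≡ 13; y = λ·(23 - 13) - 13 ≡ 6. → (13, 6)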